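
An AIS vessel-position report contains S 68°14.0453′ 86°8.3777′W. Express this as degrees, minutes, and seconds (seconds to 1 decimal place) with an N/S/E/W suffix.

68°14′2.7″ S, 86°08′22.7″ W

Latitude: 14.04530′ → 14′ and 0.04530 × 60 = 2.718″
Longitude: 8.37770′ → 8′ and 0.37770 × 60 = 22.662″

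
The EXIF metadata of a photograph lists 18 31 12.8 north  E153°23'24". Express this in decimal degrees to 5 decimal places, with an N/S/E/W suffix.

18.52022° N, 153.39000° E

Latitude: 18 + 31/60 + 12.8/3600 = 18.520222
Lon: 153° + 23/60 + 24/3600 = 153 + 0.383333 + 0.006667 = 153.390000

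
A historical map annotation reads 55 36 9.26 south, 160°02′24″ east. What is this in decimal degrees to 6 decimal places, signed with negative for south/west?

-55.602572, 160.040000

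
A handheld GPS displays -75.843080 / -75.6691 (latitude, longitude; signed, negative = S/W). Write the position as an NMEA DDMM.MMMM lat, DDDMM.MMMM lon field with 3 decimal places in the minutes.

7550.585,S / 07540.146,W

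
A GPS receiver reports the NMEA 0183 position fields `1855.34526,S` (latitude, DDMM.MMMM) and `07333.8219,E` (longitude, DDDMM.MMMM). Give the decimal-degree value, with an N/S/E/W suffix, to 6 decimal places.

φ: degrees = first 2 digits = 18, minutes = 55.34526; 18 + 55.34526/60 = 18.9224210
λ: split at 3 digits → 073° and 33.8219′; 73 + 33.8219/60 = 73.5636983

18.922421° S, 73.563698° E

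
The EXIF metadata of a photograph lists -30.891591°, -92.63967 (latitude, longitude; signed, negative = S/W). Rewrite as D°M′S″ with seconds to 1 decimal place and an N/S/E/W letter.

Latitude is negative → S; |value| = 30.891591
Latitude: 0.891591 × 60 = 53.49546′ → 53′, remainder × 60 = 29.728″
Longitude is negative → W; |value| = 92.639670
Longitude: whole degrees 92; 38.38020′ → 38′ and 22.812″

30°53′29.7″ S, 92°38′22.8″ W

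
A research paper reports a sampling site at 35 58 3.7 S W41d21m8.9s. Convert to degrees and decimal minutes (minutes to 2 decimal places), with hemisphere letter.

35° 58.06′ S, 41° 21.15′ W

Lat: seconds/60 = 0.06167; minutes = 58 + 0.06167 = 58.0617
Lon: seconds/60 = 0.14833; minutes = 21 + 0.14833 = 21.1483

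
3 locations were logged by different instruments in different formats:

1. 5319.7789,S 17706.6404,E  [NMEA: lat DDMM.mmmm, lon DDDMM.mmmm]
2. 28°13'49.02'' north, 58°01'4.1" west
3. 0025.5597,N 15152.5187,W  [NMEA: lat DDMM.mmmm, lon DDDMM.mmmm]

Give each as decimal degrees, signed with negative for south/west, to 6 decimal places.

Point 1:
  Latitude: degrees = first 2 digits = 53, minutes = 19.7789; 53 + 19.7789/60 = 53.3296483
  hemisphere S, so the sign is −
  Lon: degrees = first 3 digits = 177, minutes = 6.6404; 177 + 6.6404/60 = 177.1106733
  E ⇒ keep positive
Point 2:
  Lat: 28° + 13/60 + 49.02/3600 = 28 + 0.216667 + 0.013617 = 28.2302833
  N → positive
  λ: 1′ + 4.1″ = 1.06833′; 58 + 1.06833/60 = 58.0178056
  W → negative
Point 3:
  φ: split at 2 digits → 00° and 25.5597′; 0 + 25.5597/60 = 0.4259950
  N ⇒ keep positive
  Longitude: degrees = first 3 digits = 151, minutes = 52.5187; 151 + 52.5187/60 = 151.8753117
  W → negative

1. -53.329648, 177.110673
2. 28.230283, -58.017806
3. 0.425995, -151.875312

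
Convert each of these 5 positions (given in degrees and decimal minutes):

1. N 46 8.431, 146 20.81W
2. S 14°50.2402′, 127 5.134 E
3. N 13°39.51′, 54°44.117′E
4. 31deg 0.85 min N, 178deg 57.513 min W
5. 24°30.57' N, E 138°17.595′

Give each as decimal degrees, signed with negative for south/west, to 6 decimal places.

1. 46.140517, -146.346833
2. -14.837337, 127.085567
3. 13.658500, 54.735283
4. 31.014167, -178.958550
5. 24.509500, 138.293250

Point 1:
  φ: 46 + 8.431/60 = 46.1405167
  N → positive
  λ: 20.81′ = 0.346833°; total 146.3468333
  W ⇒ negate
Point 2:
  φ: 14 + 50.2402/60 = 14.8373367
  S → negative
  λ: 127 + 5.134/60 = 127.0855667
  E ⇒ keep positive
Point 3:
  Lat: 13 + 39.51/60 = 13.6585000
  N ⇒ keep positive
  Lon: 44.117′ = 0.735283°; total 54.7352833
  E → positive
Point 4:
  φ: 31 + 0.85/60 = 31.0141667
  N ⇒ keep positive
  λ: 57.513′ = 0.958550°; total 178.9585500
  hemisphere W, so the sign is −
Point 5:
  φ: 24 + 30.57/60 = 24.5095000
  N ⇒ keep positive
  λ: 17.595′ = 0.293250°; total 138.2932500
  E ⇒ keep positive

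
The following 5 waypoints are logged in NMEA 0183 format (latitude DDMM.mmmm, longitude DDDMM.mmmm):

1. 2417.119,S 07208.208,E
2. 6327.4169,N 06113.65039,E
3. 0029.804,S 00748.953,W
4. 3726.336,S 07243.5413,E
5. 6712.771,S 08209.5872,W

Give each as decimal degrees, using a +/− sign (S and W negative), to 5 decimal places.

1. -24.28532, 72.13680
2. 63.45695, 61.22751
3. -0.49673, -7.81588
4. -37.43893, 72.72569
5. -67.21285, -82.15979

Point 1:
  φ: split at 2 digits → 24° and 17.119′; 24 + 17.119/60 = 24.285317
  S ⇒ negate
  Lon: degrees = first 3 digits = 72, minutes = 8.208; 72 + 8.208/60 = 72.136800
  E ⇒ keep positive
Point 2:
  Lat: split at 2 digits → 63° and 27.4169′; 63 + 27.4169/60 = 63.456948
  N ⇒ keep positive
  λ: split at 3 digits → 061° and 13.65039′; 61 + 13.65039/60 = 61.227507
  E ⇒ keep positive
Point 3:
  Lat: degrees = first 2 digits = 0, minutes = 29.804; 0 + 29.804/60 = 0.496733
  S ⇒ negate
  Longitude: split at 3 digits → 007° and 48.953′; 7 + 48.953/60 = 7.815883
  W ⇒ negate
Point 4:
  Latitude: degrees = first 2 digits = 37, minutes = 26.336; 37 + 26.336/60 = 37.438933
  S ⇒ negate
  Lon: degrees = first 3 digits = 72, minutes = 43.5413; 72 + 43.5413/60 = 72.725688
  E → positive
Point 5:
  Latitude: split at 2 digits → 67° and 12.771′; 67 + 12.771/60 = 67.212850
  hemisphere S, so the sign is −
  λ: split at 3 digits → 082° and 9.5872′; 82 + 9.5872/60 = 82.159787
  W ⇒ negate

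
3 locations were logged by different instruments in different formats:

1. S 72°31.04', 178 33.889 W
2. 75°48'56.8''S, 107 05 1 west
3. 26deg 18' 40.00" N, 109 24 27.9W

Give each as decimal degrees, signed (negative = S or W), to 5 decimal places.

1. -72.51733, -178.56482
2. -75.81578, -107.08361
3. 26.31111, -109.40775

Point 1:
  Lat: 31.04′ = 0.517333°; total 72.517333
  hemisphere S, so the sign is −
  Longitude: 178 + 33.889/60 = 178.564817
  W → negative
Point 2:
  Latitude: 75 + 48/60 + 56.8/3600 = 75.815778
  S ⇒ negate
  Lon: 107 + 5/60 + 1/3600 = 107.083611
  W → negative
Point 3:
  φ: 26° + 18/60 + 40/3600 = 26 + 0.300000 + 0.011111 = 26.311111
  N ⇒ keep positive
  Lon: 24′ + 27.9″ = 24.46500′; 109 + 24.46500/60 = 109.407750
  hemisphere W, so the sign is −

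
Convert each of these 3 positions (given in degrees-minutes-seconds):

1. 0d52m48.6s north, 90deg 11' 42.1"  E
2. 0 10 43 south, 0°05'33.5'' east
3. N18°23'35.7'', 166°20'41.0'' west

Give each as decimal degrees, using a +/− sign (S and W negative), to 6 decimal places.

1. 0.880167, 90.195028
2. -0.178611, 0.092639
3. 18.393250, -166.344722

Point 1:
  Latitude: 0 + 52/60 + 48.6/3600 = 0.8801667
  N ⇒ keep positive
  λ: 90 + 11/60 + 42.1/3600 = 90.1950278
  E ⇒ keep positive
Point 2:
  Latitude: 10′ + 43″ = 10.71667′; 0 + 10.71667/60 = 0.1786111
  S ⇒ negate
  Lon: 5′ + 33.5″ = 5.55833′; 0 + 5.55833/60 = 0.0926389
  E ⇒ keep positive
Point 3:
  Latitude: 18 + 23/60 + 35.7/3600 = 18.3932500
  N ⇒ keep positive
  Lon: 166° + 20/60 + 41/3600 = 166 + 0.333333 + 0.011389 = 166.3447222
  W ⇒ negate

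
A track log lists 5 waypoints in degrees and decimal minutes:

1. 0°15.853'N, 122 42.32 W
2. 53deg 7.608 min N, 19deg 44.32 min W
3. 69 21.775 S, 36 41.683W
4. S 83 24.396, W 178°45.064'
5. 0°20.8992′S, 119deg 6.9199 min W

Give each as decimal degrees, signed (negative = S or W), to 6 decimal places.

1. 0.264217, -122.705333
2. 53.126800, -19.738667
3. -69.362917, -36.694717
4. -83.406600, -178.751067
5. -0.348320, -119.115332

Point 1:
  φ: 0 + 15.853/60 = 0.2642167
  N → positive
  λ: 122 + 42.32/60 = 122.7053333
  W ⇒ negate
Point 2:
  Latitude: 7.608′ = 0.126800°; total 53.1268000
  N ⇒ keep positive
  λ: 44.32′ = 0.738667°; total 19.7386667
  W → negative
Point 3:
  φ: 69 + 21.775/60 = 69.3629167
  S → negative
  Longitude: 41.683′ = 0.694717°; total 36.6947167
  hemisphere W, so the sign is −
Point 4:
  Latitude: 83 + 24.396/60 = 83.4066000
  S → negative
  Longitude: 45.064′ = 0.751067°; total 178.7510667
  hemisphere W, so the sign is −
Point 5:
  Latitude: 0 + 20.8992/60 = 0.3483200
  S → negative
  Longitude: 6.9199′ = 0.115332°; total 119.1153317
  W ⇒ negate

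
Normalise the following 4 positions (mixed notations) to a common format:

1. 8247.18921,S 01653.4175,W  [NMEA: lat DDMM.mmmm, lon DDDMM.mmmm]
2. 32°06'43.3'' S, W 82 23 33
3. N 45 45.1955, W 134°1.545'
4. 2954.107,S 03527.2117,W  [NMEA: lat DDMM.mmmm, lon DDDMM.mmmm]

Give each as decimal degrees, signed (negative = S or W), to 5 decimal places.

Point 1:
  φ: split at 2 digits → 82° and 47.18921′; 82 + 47.18921/60 = 82.786487
  S ⇒ negate
  Longitude: degrees = first 3 digits = 16, minutes = 53.4175; 16 + 53.4175/60 = 16.890292
  W → negative
Point 2:
  φ: 32° + 6/60 + 43.3/3600 = 32 + 0.100000 + 0.012028 = 32.112028
  S ⇒ negate
  Longitude: 82° + 23/60 + 33/3600 = 82 + 0.383333 + 0.009167 = 82.392500
  W ⇒ negate
Point 3:
  Latitude: 45.1955′ = 0.753258°; total 45.753258
  N → positive
  Longitude: 134 + 1.545/60 = 134.025750
  W ⇒ negate
Point 4:
  Latitude: split at 2 digits → 29° and 54.107′; 29 + 54.107/60 = 29.901783
  hemisphere S, so the sign is −
  Lon: split at 3 digits → 035° and 27.2117′; 35 + 27.2117/60 = 35.453528
  W ⇒ negate

1. -82.78649, -16.89029
2. -32.11203, -82.39250
3. 45.75326, -134.02575
4. -29.90178, -35.45353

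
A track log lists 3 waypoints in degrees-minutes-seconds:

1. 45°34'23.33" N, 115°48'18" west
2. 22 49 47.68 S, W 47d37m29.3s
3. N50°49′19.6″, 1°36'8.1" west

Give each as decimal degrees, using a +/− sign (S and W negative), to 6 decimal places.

1. 45.573147, -115.805000
2. -22.829911, -47.624806
3. 50.822111, -1.602250

Point 1:
  Lat: 45° + 34/60 + 23.33/3600 = 45 + 0.566667 + 0.006481 = 45.5731472
  N → positive
  λ: 48′ + 18″ = 48.30000′; 115 + 48.30000/60 = 115.8050000
  hemisphere W, so the sign is −
Point 2:
  Latitude: 22 + 49/60 + 47.68/3600 = 22.8299111
  hemisphere S, so the sign is −
  λ: 37′ + 29.3″ = 37.48833′; 47 + 37.48833/60 = 47.6248056
  W → negative
Point 3:
  Lat: 50 + 49/60 + 19.6/3600 = 50.8221111
  N ⇒ keep positive
  Longitude: 1° + 36/60 + 8.1/3600 = 1 + 0.600000 + 0.002250 = 1.6022500
  hemisphere W, so the sign is −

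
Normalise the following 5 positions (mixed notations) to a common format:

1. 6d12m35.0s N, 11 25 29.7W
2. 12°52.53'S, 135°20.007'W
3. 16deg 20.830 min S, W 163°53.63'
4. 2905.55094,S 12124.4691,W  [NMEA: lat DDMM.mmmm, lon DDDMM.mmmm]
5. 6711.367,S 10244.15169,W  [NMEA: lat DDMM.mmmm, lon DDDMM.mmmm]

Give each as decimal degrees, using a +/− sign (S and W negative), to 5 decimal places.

Point 1:
  φ: 6 + 12/60 + 35/3600 = 6.209722
  N → positive
  Lon: 11 + 25/60 + 29.7/3600 = 11.424917
  W → negative
Point 2:
  Lat: 52.53′ = 0.875500°; total 12.875500
  hemisphere S, so the sign is −
  λ: 20.007′ = 0.333450°; total 135.333450
  hemisphere W, so the sign is −
Point 3:
  Latitude: 20.83′ = 0.347167°; total 16.347167
  S → negative
  λ: 53.63′ = 0.893833°; total 163.893833
  W → negative
Point 4:
  φ: degrees = first 2 digits = 29, minutes = 5.55094; 29 + 5.55094/60 = 29.092516
  S ⇒ negate
  Longitude: degrees = first 3 digits = 121, minutes = 24.4691; 121 + 24.4691/60 = 121.407818
  hemisphere W, so the sign is −
Point 5:
  φ: split at 2 digits → 67° and 11.367′; 67 + 11.367/60 = 67.189450
  hemisphere S, so the sign is −
  Lon: degrees = first 3 digits = 102, minutes = 44.15169; 102 + 44.15169/60 = 102.735862
  W → negative

1. 6.20972, -11.42492
2. -12.87550, -135.33345
3. -16.34717, -163.89383
4. -29.09252, -121.40782
5. -67.18945, -102.73586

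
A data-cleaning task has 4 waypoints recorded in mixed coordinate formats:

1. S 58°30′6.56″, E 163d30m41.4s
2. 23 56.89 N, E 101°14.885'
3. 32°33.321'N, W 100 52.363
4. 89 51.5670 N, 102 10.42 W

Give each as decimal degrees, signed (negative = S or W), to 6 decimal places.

1. -58.501822, 163.511500
2. 23.948167, 101.248083
3. 32.555350, -100.872717
4. 89.859450, -102.173667

Point 1:
  Latitude: 58° + 30/60 + 6.56/3600 = 58 + 0.500000 + 0.001822 = 58.5018222
  hemisphere S, so the sign is −
  Longitude: 30′ + 41.4″ = 30.69000′; 163 + 30.69000/60 = 163.5115000
  E ⇒ keep positive
Point 2:
  Latitude: 23 + 56.89/60 = 23.9481667
  N → positive
  Longitude: 14.885′ = 0.248083°; total 101.2480833
  E → positive
Point 3:
  Lat: 32 + 33.321/60 = 32.5553500
  N ⇒ keep positive
  Lon: 100 + 52.363/60 = 100.8727167
  W ⇒ negate
Point 4:
  Latitude: 89 + 51.567/60 = 89.8594500
  N → positive
  λ: 10.42′ = 0.173667°; total 102.1736667
  hemisphere W, so the sign is −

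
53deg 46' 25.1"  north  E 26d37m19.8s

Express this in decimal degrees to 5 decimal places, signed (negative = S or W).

φ: 46′ + 25.1″ = 46.41833′; 53 + 46.41833/60 = 53.773639
N → positive
λ: 26° + 37/60 + 19.8/3600 = 26 + 0.616667 + 0.005500 = 26.622167
E → positive

53.77364, 26.62217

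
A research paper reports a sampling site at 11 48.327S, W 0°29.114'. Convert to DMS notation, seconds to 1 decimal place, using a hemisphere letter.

Lat: 48.32700′ → 48′ and 0.32700 × 60 = 19.620″
Longitude: 29.11400′ → 29′ and 0.11400 × 60 = 6.840″

11°48′19.6″ S, 0°29′6.8″ W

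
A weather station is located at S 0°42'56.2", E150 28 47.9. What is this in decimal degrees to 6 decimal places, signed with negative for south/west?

-0.715611, 150.479972

Lat: 0 + 42/60 + 56.2/3600 = 0.7156111
S ⇒ negate
λ: 150° + 28/60 + 47.9/3600 = 150 + 0.466667 + 0.013306 = 150.4799722
E → positive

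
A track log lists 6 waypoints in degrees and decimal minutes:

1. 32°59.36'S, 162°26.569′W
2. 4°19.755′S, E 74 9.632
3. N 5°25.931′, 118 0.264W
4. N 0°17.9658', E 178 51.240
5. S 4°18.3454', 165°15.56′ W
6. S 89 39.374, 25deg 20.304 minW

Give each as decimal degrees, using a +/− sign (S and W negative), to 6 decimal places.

Point 1:
  φ: 32 + 59.36/60 = 32.9893333
  hemisphere S, so the sign is −
  Longitude: 162 + 26.569/60 = 162.4428167
  hemisphere W, so the sign is −
Point 2:
  Latitude: 19.755′ = 0.329250°; total 4.3292500
  S → negative
  Lon: 74 + 9.632/60 = 74.1605333
  E ⇒ keep positive
Point 3:
  Latitude: 25.931′ = 0.432183°; total 5.4321833
  N ⇒ keep positive
  λ: 0.264′ = 0.004400°; total 118.0044000
  W → negative
Point 4:
  φ: 0 + 17.9658/60 = 0.2994300
  N ⇒ keep positive
  λ: 178 + 51.24/60 = 178.8540000
  E → positive
Point 5:
  Lat: 18.3454′ = 0.305757°; total 4.3057567
  S → negative
  Lon: 15.56′ = 0.259333°; total 165.2593333
  hemisphere W, so the sign is −
Point 6:
  Latitude: 39.374′ = 0.656233°; total 89.6562333
  S ⇒ negate
  λ: 25 + 20.304/60 = 25.3384000
  hemisphere W, so the sign is −

1. -32.989333, -162.442817
2. -4.329250, 74.160533
3. 5.432183, -118.004400
4. 0.299430, 178.854000
5. -4.305757, -165.259333
6. -89.656233, -25.338400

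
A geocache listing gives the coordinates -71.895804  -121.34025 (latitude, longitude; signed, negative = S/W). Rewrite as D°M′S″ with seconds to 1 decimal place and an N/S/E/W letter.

71°53′44.9″ S, 121°20′24.9″ W

Latitude is negative → S; |value| = 71.895804
φ: 0.895804° → 53.74824′; 0.74824 × 60 = 44.894″
Longitude is negative → W; |value| = 121.340250
λ: 0.340250 × 60 = 20.41500′ → 20′, remainder × 60 = 24.900″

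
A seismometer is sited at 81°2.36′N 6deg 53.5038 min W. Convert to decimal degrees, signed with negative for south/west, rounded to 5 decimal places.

81.03933, -6.89173

Latitude: 2.36′ = 0.039333°; total 81.039333
N → positive
Lon: 6 + 53.5038/60 = 6.891730
hemisphere W, so the sign is −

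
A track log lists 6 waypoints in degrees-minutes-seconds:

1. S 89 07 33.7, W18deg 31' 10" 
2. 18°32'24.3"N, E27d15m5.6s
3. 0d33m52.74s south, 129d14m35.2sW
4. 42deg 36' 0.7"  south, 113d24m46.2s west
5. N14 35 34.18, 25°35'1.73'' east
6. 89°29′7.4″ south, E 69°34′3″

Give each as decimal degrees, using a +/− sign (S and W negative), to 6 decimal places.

1. -89.126028, -18.519444
2. 18.540083, 27.251556
3. -0.564650, -129.243111
4. -42.600194, -113.412833
5. 14.592828, 25.583814
6. -89.485389, 69.567500

Point 1:
  Latitude: 89° + 7/60 + 33.7/3600 = 89 + 0.116667 + 0.009361 = 89.1260278
  hemisphere S, so the sign is −
  Longitude: 31′ + 10″ = 31.16667′; 18 + 31.16667/60 = 18.5194444
  hemisphere W, so the sign is −
Point 2:
  Latitude: 18 + 32/60 + 24.3/3600 = 18.5400833
  N ⇒ keep positive
  Lon: 15′ + 5.6″ = 15.09333′; 27 + 15.09333/60 = 27.2515556
  E ⇒ keep positive
Point 3:
  Lat: 0 + 33/60 + 52.74/3600 = 0.5646500
  S → negative
  Longitude: 129° + 14/60 + 35.2/3600 = 129 + 0.233333 + 0.009778 = 129.2431111
  hemisphere W, so the sign is −
Point 4:
  φ: 36′ + 0.7″ = 36.01167′; 42 + 36.01167/60 = 42.6001944
  S ⇒ negate
  Longitude: 113 + 24/60 + 46.2/3600 = 113.4128333
  W ⇒ negate
Point 5:
  Latitude: 14 + 35/60 + 34.18/3600 = 14.5928278
  N → positive
  Lon: 35′ + 1.73″ = 35.02883′; 25 + 35.02883/60 = 25.5838139
  E → positive
Point 6:
  Lat: 89° + 29/60 + 7.4/3600 = 89 + 0.483333 + 0.002056 = 89.4853889
  S ⇒ negate
  Lon: 69° + 34/60 + 3/3600 = 69 + 0.566667 + 0.000833 = 69.5675000
  E ⇒ keep positive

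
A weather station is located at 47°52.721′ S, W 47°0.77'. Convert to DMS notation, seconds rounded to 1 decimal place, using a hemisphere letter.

φ: fractional minutes 0.72100 × 60 = 43.260″
λ: 0.77000′ → 0′ and 0.77000 × 60 = 46.200″

47°52′43.3″ S, 47°00′46.2″ W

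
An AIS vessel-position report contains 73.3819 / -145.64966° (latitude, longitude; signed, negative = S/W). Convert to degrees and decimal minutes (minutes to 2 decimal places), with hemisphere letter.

Latitude: minutes = (73.381900 − 73) × 60 = 22.9140
Longitude is negative → W; |value| = 145.649660
Longitude: minutes = (145.649660 − 145) × 60 = 38.9796

73° 22.91′ N, 145° 38.98′ W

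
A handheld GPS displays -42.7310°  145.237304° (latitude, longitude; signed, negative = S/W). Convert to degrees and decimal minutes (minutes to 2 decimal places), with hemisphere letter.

Latitude is negative → S; |value| = 42.731000
Lat: minutes = (42.731000 − 42) × 60 = 43.8600
Longitude: fractional part 0.237304 → 14.2382 minutes

42° 43.86′ S, 145° 14.24′ E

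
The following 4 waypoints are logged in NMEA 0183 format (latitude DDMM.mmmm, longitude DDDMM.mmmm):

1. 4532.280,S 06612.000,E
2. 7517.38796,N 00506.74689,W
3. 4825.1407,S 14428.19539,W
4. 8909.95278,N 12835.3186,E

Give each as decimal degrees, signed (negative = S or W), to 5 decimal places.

Point 1:
  φ: split at 2 digits → 45° and 32.28′; 45 + 32.28/60 = 45.538000
  S ⇒ negate
  λ: split at 3 digits → 066° and 12′; 66 + 12/60 = 66.200000
  E → positive
Point 2:
  φ: degrees = first 2 digits = 75, minutes = 17.38796; 75 + 17.38796/60 = 75.289799
  N ⇒ keep positive
  Longitude: split at 3 digits → 005° and 6.74689′; 5 + 6.74689/60 = 5.112448
  W → negative
Point 3:
  Lat: degrees = first 2 digits = 48, minutes = 25.1407; 48 + 25.1407/60 = 48.419012
  hemisphere S, so the sign is −
  Longitude: split at 3 digits → 144° and 28.19539′; 144 + 28.19539/60 = 144.469923
  W → negative
Point 4:
  φ: degrees = first 2 digits = 89, minutes = 9.95278; 89 + 9.95278/60 = 89.165880
  N ⇒ keep positive
  λ: degrees = first 3 digits = 128, minutes = 35.3186; 128 + 35.3186/60 = 128.588643
  E ⇒ keep positive

1. -45.53800, 66.20000
2. 75.28980, -5.11245
3. -48.41901, -144.46992
4. 89.16588, 128.58864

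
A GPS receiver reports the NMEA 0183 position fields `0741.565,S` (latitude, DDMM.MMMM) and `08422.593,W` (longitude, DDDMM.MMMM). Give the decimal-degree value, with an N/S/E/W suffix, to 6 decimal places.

7.692750° S, 84.376550° W

φ: degrees = first 2 digits = 7, minutes = 41.565; 7 + 41.565/60 = 7.6927500
Lon: split at 3 digits → 084° and 22.593′; 84 + 22.593/60 = 84.3765500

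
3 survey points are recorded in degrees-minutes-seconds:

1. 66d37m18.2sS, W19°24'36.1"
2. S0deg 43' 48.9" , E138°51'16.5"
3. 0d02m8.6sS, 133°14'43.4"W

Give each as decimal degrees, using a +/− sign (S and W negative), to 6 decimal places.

Point 1:
  Latitude: 66° + 37/60 + 18.2/3600 = 66 + 0.616667 + 0.005056 = 66.6217222
  S ⇒ negate
  Lon: 19° + 24/60 + 36.1/3600 = 19 + 0.400000 + 0.010028 = 19.4100278
  hemisphere W, so the sign is −
Point 2:
  Latitude: 0° + 43/60 + 48.9/3600 = 0 + 0.716667 + 0.013583 = 0.7302500
  hemisphere S, so the sign is −
  Longitude: 138 + 51/60 + 16.5/3600 = 138.8545833
  E ⇒ keep positive
Point 3:
  Lat: 0° + 2/60 + 8.6/3600 = 0 + 0.033333 + 0.002389 = 0.0357222
  S ⇒ negate
  Lon: 133° + 14/60 + 43.4/3600 = 133 + 0.233333 + 0.012056 = 133.2453889
  W ⇒ negate

1. -66.621722, -19.410028
2. -0.730250, 138.854583
3. -0.035722, -133.245389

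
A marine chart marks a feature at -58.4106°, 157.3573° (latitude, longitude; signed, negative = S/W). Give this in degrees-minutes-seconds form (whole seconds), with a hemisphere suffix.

Latitude is negative → S; |value| = 58.410600
Lat: whole degrees 58; 24.63600′ → 24′ and 38.16″
Longitude: 0.357300 × 60 = 21.43800′ → 21′, remainder × 60 = 26.28″

58°24′38″ S, 157°21′26″ E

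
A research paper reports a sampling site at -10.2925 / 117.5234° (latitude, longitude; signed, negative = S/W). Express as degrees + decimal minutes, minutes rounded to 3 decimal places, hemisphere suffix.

Latitude is negative → S; |value| = 10.292500
Latitude: 10° + 0.292500 × 60 = 10° 17.55000′
Lon: fractional part 0.523400 → 31.40400 minutes

10° 17.550′ S, 117° 31.404′ E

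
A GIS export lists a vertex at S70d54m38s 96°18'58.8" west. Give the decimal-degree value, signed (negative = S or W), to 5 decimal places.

-70.91056, -96.31633

Latitude: 70 + 54/60 + 38/3600 = 70.910556
hemisphere S, so the sign is −
Longitude: 96 + 18/60 + 58.8/3600 = 96.316333
hemisphere W, so the sign is −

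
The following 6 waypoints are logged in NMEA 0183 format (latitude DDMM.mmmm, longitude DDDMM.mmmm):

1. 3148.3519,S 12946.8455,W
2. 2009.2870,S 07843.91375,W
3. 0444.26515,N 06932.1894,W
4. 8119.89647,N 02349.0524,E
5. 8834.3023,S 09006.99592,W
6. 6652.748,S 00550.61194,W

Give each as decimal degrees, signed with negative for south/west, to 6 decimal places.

1. -31.805865, -129.780758
2. -20.154783, -78.731896
3. 4.737753, -69.536490
4. 81.331608, 23.817540
5. -88.571705, -90.116599
6. -66.879133, -5.843532

Point 1:
  Lat: split at 2 digits → 31° and 48.3519′; 31 + 48.3519/60 = 31.8058650
  hemisphere S, so the sign is −
  Longitude: degrees = first 3 digits = 129, minutes = 46.8455; 129 + 46.8455/60 = 129.7807583
  W → negative
Point 2:
  φ: degrees = first 2 digits = 20, minutes = 9.287; 20 + 9.287/60 = 20.1547833
  S ⇒ negate
  λ: degrees = first 3 digits = 78, minutes = 43.91375; 78 + 43.91375/60 = 78.7318958
  W ⇒ negate
Point 3:
  Latitude: degrees = first 2 digits = 4, minutes = 44.26515; 4 + 44.26515/60 = 4.7377525
  N ⇒ keep positive
  Longitude: degrees = first 3 digits = 69, minutes = 32.1894; 69 + 32.1894/60 = 69.5364900
  hemisphere W, so the sign is −
Point 4:
  φ: degrees = first 2 digits = 81, minutes = 19.89647; 81 + 19.89647/60 = 81.3316078
  N → positive
  Lon: split at 3 digits → 023° and 49.0524′; 23 + 49.0524/60 = 23.8175400
  E → positive
Point 5:
  Lat: split at 2 digits → 88° and 34.3023′; 88 + 34.3023/60 = 88.5717050
  S ⇒ negate
  Lon: split at 3 digits → 090° and 6.99592′; 90 + 6.99592/60 = 90.1165987
  W → negative
Point 6:
  φ: split at 2 digits → 66° and 52.748′; 66 + 52.748/60 = 66.8791333
  S → negative
  Longitude: split at 3 digits → 005° and 50.61194′; 5 + 50.61194/60 = 5.8435323
  W → negative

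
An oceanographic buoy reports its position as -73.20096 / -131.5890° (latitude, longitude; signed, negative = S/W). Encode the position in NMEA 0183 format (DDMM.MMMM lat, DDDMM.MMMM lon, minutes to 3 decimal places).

7312.058,S / 13135.340,W

Latitude is negative → S; |value| = 73.200960
Latitude: 73° + 0.200960 × 60 = 73° 12.05760′
Longitude is negative → W; |value| = 131.589000
Lon: 131° + 0.589000 × 60 = 131° 35.34000′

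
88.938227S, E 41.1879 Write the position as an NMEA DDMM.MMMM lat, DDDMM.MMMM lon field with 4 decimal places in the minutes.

φ: fractional part 0.938227 → 56.293620 minutes
Lon: 41° + 0.187900 × 60 = 41° 11.274000′

8856.2936,S / 04111.2740,E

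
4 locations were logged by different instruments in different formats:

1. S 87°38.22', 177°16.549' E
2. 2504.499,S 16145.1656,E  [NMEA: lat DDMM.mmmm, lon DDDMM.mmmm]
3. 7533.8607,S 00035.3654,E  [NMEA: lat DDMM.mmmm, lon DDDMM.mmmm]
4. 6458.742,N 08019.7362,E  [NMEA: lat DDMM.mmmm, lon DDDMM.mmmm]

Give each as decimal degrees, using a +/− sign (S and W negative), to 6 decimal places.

Point 1:
  Lat: 38.22′ = 0.637000°; total 87.6370000
  S → negative
  Longitude: 16.549′ = 0.275817°; total 177.2758167
  E → positive
Point 2:
  φ: degrees = first 2 digits = 25, minutes = 4.499; 25 + 4.499/60 = 25.0749833
  S ⇒ negate
  Lon: degrees = first 3 digits = 161, minutes = 45.1656; 161 + 45.1656/60 = 161.7527600
  E ⇒ keep positive
Point 3:
  Latitude: split at 2 digits → 75° and 33.8607′; 75 + 33.8607/60 = 75.5643450
  hemisphere S, so the sign is −
  Lon: split at 3 digits → 000° and 35.3654′; 0 + 35.3654/60 = 0.5894233
  E → positive
Point 4:
  Lat: degrees = first 2 digits = 64, minutes = 58.742; 64 + 58.742/60 = 64.9790333
  N → positive
  Longitude: split at 3 digits → 080° and 19.7362′; 80 + 19.7362/60 = 80.3289367
  E → positive

1. -87.637000, 177.275817
2. -25.074983, 161.752760
3. -75.564345, 0.589423
4. 64.979033, 80.328937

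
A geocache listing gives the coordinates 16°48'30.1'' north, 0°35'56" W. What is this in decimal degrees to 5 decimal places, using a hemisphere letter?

16.80836° N, 0.59889° W

Lat: 16° + 48/60 + 30.1/3600 = 16 + 0.800000 + 0.008361 = 16.808361
λ: 0 + 35/60 + 56/3600 = 0.598889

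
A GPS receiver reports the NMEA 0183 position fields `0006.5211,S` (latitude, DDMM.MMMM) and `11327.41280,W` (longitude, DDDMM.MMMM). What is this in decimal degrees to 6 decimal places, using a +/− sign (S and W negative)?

Lat: split at 2 digits → 00° and 6.5211′; 0 + 6.5211/60 = 0.1086850
S ⇒ negate
Longitude: degrees = first 3 digits = 113, minutes = 27.4128; 113 + 27.4128/60 = 113.4568800
W → negative

-0.108685, -113.456880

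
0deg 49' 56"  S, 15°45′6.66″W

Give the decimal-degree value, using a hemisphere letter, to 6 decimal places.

0.832222° S, 15.751850° W

Lat: 49′ + 56″ = 49.93333′; 0 + 49.93333/60 = 0.8322222
Longitude: 45′ + 6.66″ = 45.11100′; 15 + 45.11100/60 = 15.7518500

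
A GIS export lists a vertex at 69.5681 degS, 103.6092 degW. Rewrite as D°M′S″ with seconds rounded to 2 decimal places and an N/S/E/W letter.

69°34′5.16″ S, 103°36′33.12″ W

Latitude: whole degrees 69; 34.08600′ → 34′ and 5.1600″
Longitude: 0.609200 × 60 = 36.55200′ → 36′, remainder × 60 = 33.1200″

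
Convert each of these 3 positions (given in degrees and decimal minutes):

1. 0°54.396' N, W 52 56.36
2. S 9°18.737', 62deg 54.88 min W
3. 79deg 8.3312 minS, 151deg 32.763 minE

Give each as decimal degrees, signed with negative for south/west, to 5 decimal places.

Point 1:
  Lat: 54.396′ = 0.906600°; total 0.906600
  N → positive
  λ: 52 + 56.36/60 = 52.939333
  hemisphere W, so the sign is −
Point 2:
  φ: 9 + 18.737/60 = 9.312283
  S → negative
  Longitude: 62 + 54.88/60 = 62.914667
  hemisphere W, so the sign is −
Point 3:
  Lat: 8.3312′ = 0.138853°; total 79.138853
  hemisphere S, so the sign is −
  λ: 32.763′ = 0.546050°; total 151.546050
  E ⇒ keep positive

1. 0.90660, -52.93933
2. -9.31228, -62.91467
3. -79.13885, 151.54605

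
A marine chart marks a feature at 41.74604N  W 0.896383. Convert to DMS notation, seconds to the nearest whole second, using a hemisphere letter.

41°44′46″ N, 0°53′47″ W

Latitude: whole degrees 41; 44.76240′ → 44′ and 45.74″
λ: 0.896383 × 60 = 53.78298′ → 53′, remainder × 60 = 46.98″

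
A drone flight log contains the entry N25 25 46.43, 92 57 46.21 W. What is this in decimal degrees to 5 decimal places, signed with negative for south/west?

25.42956, -92.96284

φ: 25′ + 46.43″ = 25.77383′; 25 + 25.77383/60 = 25.429564
N ⇒ keep positive
Lon: 92° + 57/60 + 46.21/3600 = 92 + 0.950000 + 0.012836 = 92.962836
W ⇒ negate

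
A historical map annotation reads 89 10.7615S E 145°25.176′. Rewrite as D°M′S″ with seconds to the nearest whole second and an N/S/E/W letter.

Latitude: fractional minutes 0.76150 × 60 = 45.69″
Lon: fractional minutes 0.17600 × 60 = 10.56″

89°10′46″ S, 145°25′11″ E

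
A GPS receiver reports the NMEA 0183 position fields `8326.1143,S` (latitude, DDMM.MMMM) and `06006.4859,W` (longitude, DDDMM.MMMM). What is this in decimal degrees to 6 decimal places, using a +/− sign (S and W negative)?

φ: degrees = first 2 digits = 83, minutes = 26.1143; 83 + 26.1143/60 = 83.4352383
hemisphere S, so the sign is −
λ: degrees = first 3 digits = 60, minutes = 6.4859; 60 + 6.4859/60 = 60.1080983
W → negative

-83.435238, -60.108098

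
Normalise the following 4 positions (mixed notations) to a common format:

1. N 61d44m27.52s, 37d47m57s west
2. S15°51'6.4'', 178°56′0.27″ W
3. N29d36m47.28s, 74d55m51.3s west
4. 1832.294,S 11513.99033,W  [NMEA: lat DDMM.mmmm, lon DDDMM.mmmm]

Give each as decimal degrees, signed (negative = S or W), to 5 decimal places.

1. 61.74098, -37.79917
2. -15.85178, -178.93341
3. 29.61313, -74.93092
4. -18.53823, -115.23317

Point 1:
  Lat: 61° + 44/60 + 27.52/3600 = 61 + 0.733333 + 0.007644 = 61.740978
  N ⇒ keep positive
  Lon: 37 + 47/60 + 57/3600 = 37.799167
  W ⇒ negate
Point 2:
  Latitude: 15 + 51/60 + 6.4/3600 = 15.851778
  S → negative
  λ: 56′ + 0.27″ = 56.00450′; 178 + 56.00450/60 = 178.933408
  hemisphere W, so the sign is −
Point 3:
  Latitude: 36′ + 47.28″ = 36.78800′; 29 + 36.78800/60 = 29.613133
  N ⇒ keep positive
  Longitude: 74° + 55/60 + 51.3/3600 = 74 + 0.916667 + 0.014250 = 74.930917
  W → negative
Point 4:
  Lat: degrees = first 2 digits = 18, minutes = 32.294; 18 + 32.294/60 = 18.538233
  S → negative
  λ: split at 3 digits → 115° and 13.99033′; 115 + 13.99033/60 = 115.233172
  W → negative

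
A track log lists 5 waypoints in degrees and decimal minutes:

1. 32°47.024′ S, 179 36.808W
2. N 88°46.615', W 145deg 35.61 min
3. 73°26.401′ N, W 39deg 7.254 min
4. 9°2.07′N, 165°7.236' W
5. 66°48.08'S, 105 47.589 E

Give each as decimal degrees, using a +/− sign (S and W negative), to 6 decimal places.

1. -32.783733, -179.613467
2. 88.776917, -145.593500
3. 73.440017, -39.120900
4. 9.034500, -165.120600
5. -66.801333, 105.793150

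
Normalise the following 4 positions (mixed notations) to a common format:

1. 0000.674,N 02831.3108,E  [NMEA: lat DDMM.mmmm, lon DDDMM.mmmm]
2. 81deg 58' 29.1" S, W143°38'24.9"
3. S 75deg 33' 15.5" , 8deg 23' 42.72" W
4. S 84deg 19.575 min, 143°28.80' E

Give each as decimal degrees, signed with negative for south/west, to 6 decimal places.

Point 1:
  Lat: split at 2 digits → 00° and 0.674′; 0 + 0.674/60 = 0.0112333
  N → positive
  λ: split at 3 digits → 028° and 31.3108′; 28 + 31.3108/60 = 28.5218467
  E ⇒ keep positive
Point 2:
  φ: 81° + 58/60 + 29.1/3600 = 81 + 0.966667 + 0.008083 = 81.9747500
  S ⇒ negate
  λ: 143 + 38/60 + 24.9/3600 = 143.6402500
  W ⇒ negate
Point 3:
  φ: 33′ + 15.5″ = 33.25833′; 75 + 33.25833/60 = 75.5543056
  S ⇒ negate
  Longitude: 8° + 23/60 + 42.72/3600 = 8 + 0.383333 + 0.011867 = 8.3952000
  hemisphere W, so the sign is −
Point 4:
  Latitude: 84 + 19.575/60 = 84.3262500
  S → negative
  Lon: 143 + 28.8/60 = 143.4800000
  E ⇒ keep positive

1. 0.011233, 28.521847
2. -81.974750, -143.640250
3. -75.554306, -8.395200
4. -84.326250, 143.480000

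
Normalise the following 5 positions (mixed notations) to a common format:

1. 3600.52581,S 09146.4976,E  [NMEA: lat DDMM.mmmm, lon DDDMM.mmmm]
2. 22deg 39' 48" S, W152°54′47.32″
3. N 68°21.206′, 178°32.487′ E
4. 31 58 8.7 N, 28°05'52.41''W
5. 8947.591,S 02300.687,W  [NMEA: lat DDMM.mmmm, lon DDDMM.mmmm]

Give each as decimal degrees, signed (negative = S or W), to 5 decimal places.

Point 1:
  φ: degrees = first 2 digits = 36, minutes = 0.52581; 36 + 0.52581/60 = 36.008764
  S → negative
  λ: split at 3 digits → 091° and 46.4976′; 91 + 46.4976/60 = 91.774960
  E ⇒ keep positive
Point 2:
  Latitude: 22 + 39/60 + 48/3600 = 22.663333
  S ⇒ negate
  Lon: 54′ + 47.32″ = 54.78867′; 152 + 54.78867/60 = 152.913144
  W → negative
Point 3:
  φ: 68 + 21.206/60 = 68.353433
  N → positive
  Longitude: 32.487′ = 0.541450°; total 178.541450
  E → positive
Point 4:
  φ: 31° + 58/60 + 8.7/3600 = 31 + 0.966667 + 0.002417 = 31.969083
  N → positive
  Lon: 5′ + 52.41″ = 5.87350′; 28 + 5.87350/60 = 28.097892
  W → negative
Point 5:
  Lat: degrees = first 2 digits = 89, minutes = 47.591; 89 + 47.591/60 = 89.793183
  S → negative
  Longitude: split at 3 digits → 023° and 0.687′; 23 + 0.687/60 = 23.011450
  hemisphere W, so the sign is −

1. -36.00876, 91.77496
2. -22.66333, -152.91314
3. 68.35343, 178.54145
4. 31.96908, -28.09789
5. -89.79318, -23.01145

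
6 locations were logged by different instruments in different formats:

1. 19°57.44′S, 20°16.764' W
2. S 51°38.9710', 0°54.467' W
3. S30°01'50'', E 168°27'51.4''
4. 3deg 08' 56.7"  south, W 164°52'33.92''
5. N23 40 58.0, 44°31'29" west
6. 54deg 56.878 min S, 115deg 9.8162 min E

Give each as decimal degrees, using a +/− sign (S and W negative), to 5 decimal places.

Point 1:
  Lat: 57.44′ = 0.957333°; total 19.957333
  S ⇒ negate
  Longitude: 20 + 16.764/60 = 20.279400
  W ⇒ negate
Point 2:
  φ: 51 + 38.971/60 = 51.649517
  S → negative
  Lon: 54.467′ = 0.907783°; total 0.907783
  W → negative
Point 3:
  Lat: 30 + 1/60 + 50/3600 = 30.030556
  hemisphere S, so the sign is −
  Lon: 27′ + 51.4″ = 27.85667′; 168 + 27.85667/60 = 168.464278
  E ⇒ keep positive
Point 4:
  Latitude: 8′ + 56.7″ = 8.94500′; 3 + 8.94500/60 = 3.149083
  hemisphere S, so the sign is −
  Longitude: 52′ + 33.92″ = 52.56533′; 164 + 52.56533/60 = 164.876089
  W → negative
Point 5:
  Latitude: 23° + 40/60 + 58/3600 = 23 + 0.666667 + 0.016111 = 23.682778
  N → positive
  λ: 44° + 31/60 + 29/3600 = 44 + 0.516667 + 0.008056 = 44.524722
  W ⇒ negate
Point 6:
  φ: 56.878′ = 0.947967°; total 54.947967
  hemisphere S, so the sign is −
  Lon: 9.8162′ = 0.163603°; total 115.163603
  E ⇒ keep positive

1. -19.95733, -20.27940
2. -51.64952, -0.90778
3. -30.03056, 168.46428
4. -3.14908, -164.87609
5. 23.68278, -44.52472
6. -54.94797, 115.16360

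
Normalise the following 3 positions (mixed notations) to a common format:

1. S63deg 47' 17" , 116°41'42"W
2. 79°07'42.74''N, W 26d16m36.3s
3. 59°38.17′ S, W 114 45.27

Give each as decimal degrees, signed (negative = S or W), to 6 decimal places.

1. -63.788056, -116.695000
2. 79.128539, -26.276750
3. -59.636167, -114.754500

Point 1:
  Lat: 63 + 47/60 + 17/3600 = 63.7880556
  S → negative
  Lon: 41′ + 42″ = 41.70000′; 116 + 41.70000/60 = 116.6950000
  hemisphere W, so the sign is −
Point 2:
  φ: 7′ + 42.74″ = 7.71233′; 79 + 7.71233/60 = 79.1285389
  N ⇒ keep positive
  Longitude: 16′ + 36.3″ = 16.60500′; 26 + 16.60500/60 = 26.2767500
  W → negative
Point 3:
  φ: 38.17′ = 0.636167°; total 59.6361667
  S → negative
  Lon: 114 + 45.27/60 = 114.7545000
  hemisphere W, so the sign is −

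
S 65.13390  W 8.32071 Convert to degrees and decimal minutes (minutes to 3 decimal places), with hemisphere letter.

65° 8.034′ S, 8° 19.243′ W

Latitude: minutes = (65.133900 − 65) × 60 = 8.03400
λ: minutes = (8.320710 − 8) × 60 = 19.24260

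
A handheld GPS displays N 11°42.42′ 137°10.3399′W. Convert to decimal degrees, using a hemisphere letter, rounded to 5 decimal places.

Lat: 11 + 42.42/60 = 11.707000
Lon: 10.3399′ = 0.172332°; total 137.172332

11.70700° N, 137.17233° W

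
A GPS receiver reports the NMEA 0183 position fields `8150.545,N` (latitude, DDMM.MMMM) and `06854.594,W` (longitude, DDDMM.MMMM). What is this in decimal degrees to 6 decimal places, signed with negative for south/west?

81.842417, -68.909900

φ: degrees = first 2 digits = 81, minutes = 50.545; 81 + 50.545/60 = 81.8424167
N → positive
Longitude: degrees = first 3 digits = 68, minutes = 54.594; 68 + 54.594/60 = 68.9099000
hemisphere W, so the sign is −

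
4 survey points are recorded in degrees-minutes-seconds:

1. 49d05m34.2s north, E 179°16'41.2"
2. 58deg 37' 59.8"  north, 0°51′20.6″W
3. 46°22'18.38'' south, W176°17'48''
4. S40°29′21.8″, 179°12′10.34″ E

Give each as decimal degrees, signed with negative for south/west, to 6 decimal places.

Point 1:
  Lat: 5′ + 34.2″ = 5.57000′; 49 + 5.57000/60 = 49.0928333
  N ⇒ keep positive
  λ: 179 + 16/60 + 41.2/3600 = 179.2781111
  E → positive
Point 2:
  φ: 58 + 37/60 + 59.8/3600 = 58.6332778
  N ⇒ keep positive
  λ: 0° + 51/60 + 20.6/3600 = 0 + 0.850000 + 0.005722 = 0.8557222
  hemisphere W, so the sign is −
Point 3:
  φ: 22′ + 18.38″ = 22.30633′; 46 + 22.30633/60 = 46.3717722
  S ⇒ negate
  Longitude: 176 + 17/60 + 48/3600 = 176.2966667
  W → negative
Point 4:
  Latitude: 29′ + 21.8″ = 29.36333′; 40 + 29.36333/60 = 40.4893889
  S ⇒ negate
  λ: 179° + 12/60 + 10.34/3600 = 179 + 0.200000 + 0.002872 = 179.2028722
  E ⇒ keep positive

1. 49.092833, 179.278111
2. 58.633278, -0.855722
3. -46.371772, -176.296667
4. -40.489389, 179.202872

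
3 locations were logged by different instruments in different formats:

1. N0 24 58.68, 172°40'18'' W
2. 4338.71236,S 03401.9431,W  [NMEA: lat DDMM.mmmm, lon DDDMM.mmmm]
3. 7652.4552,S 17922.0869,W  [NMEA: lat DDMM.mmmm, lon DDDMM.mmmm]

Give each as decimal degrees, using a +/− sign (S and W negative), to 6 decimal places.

1. 0.416300, -172.671667
2. -43.645206, -34.032385
3. -76.874253, -179.368115

Point 1:
  φ: 0° + 24/60 + 58.68/3600 = 0 + 0.400000 + 0.016300 = 0.4163000
  N ⇒ keep positive
  Lon: 172 + 40/60 + 18/3600 = 172.6716667
  W → negative
Point 2:
  Lat: split at 2 digits → 43° and 38.71236′; 43 + 38.71236/60 = 43.6452060
  S → negative
  Longitude: split at 3 digits → 034° and 1.9431′; 34 + 1.9431/60 = 34.0323850
  W ⇒ negate
Point 3:
  φ: degrees = first 2 digits = 76, minutes = 52.4552; 76 + 52.4552/60 = 76.8742533
  S ⇒ negate
  λ: degrees = first 3 digits = 179, minutes = 22.0869; 179 + 22.0869/60 = 179.3681150
  hemisphere W, so the sign is −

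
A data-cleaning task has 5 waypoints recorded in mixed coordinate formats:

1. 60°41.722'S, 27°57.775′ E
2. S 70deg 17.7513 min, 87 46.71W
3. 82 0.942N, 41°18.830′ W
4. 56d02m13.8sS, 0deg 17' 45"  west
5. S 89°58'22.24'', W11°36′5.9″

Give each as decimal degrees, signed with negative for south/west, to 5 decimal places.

1. -60.69537, 27.96292
2. -70.29586, -87.77850
3. 82.01570, -41.31383
4. -56.03717, -0.29583
5. -89.97284, -11.60164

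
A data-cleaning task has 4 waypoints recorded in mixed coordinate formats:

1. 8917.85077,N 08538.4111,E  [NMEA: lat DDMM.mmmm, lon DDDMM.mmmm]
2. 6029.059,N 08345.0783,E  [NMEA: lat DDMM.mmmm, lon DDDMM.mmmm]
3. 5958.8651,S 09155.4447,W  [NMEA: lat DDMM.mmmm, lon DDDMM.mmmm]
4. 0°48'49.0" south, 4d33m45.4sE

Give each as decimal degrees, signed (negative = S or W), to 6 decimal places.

Point 1:
  Latitude: split at 2 digits → 89° and 17.85077′; 89 + 17.85077/60 = 89.2975128
  N ⇒ keep positive
  Longitude: degrees = first 3 digits = 85, minutes = 38.4111; 85 + 38.4111/60 = 85.6401850
  E ⇒ keep positive
Point 2:
  Latitude: split at 2 digits → 60° and 29.059′; 60 + 29.059/60 = 60.4843167
  N → positive
  Lon: degrees = first 3 digits = 83, minutes = 45.0783; 83 + 45.0783/60 = 83.7513050
  E ⇒ keep positive
Point 3:
  φ: split at 2 digits → 59° and 58.8651′; 59 + 58.8651/60 = 59.9810850
  S ⇒ negate
  Lon: degrees = first 3 digits = 91, minutes = 55.4447; 91 + 55.4447/60 = 91.9240783
  W ⇒ negate
Point 4:
  Latitude: 48′ + 49″ = 48.81667′; 0 + 48.81667/60 = 0.8136111
  S → negative
  Longitude: 4 + 33/60 + 45.4/3600 = 4.5626111
  E → positive

1. 89.297513, 85.640185
2. 60.484317, 83.751305
3. -59.981085, -91.924078
4. -0.813611, 4.562611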